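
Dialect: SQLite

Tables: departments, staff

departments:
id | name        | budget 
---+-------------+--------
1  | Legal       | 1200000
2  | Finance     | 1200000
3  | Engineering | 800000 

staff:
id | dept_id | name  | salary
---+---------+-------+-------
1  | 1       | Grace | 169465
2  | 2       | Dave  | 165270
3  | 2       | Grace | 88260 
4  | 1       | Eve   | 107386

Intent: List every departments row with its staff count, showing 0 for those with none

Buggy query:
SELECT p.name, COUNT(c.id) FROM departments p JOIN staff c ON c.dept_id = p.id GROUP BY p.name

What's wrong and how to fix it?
Bug: An inner join excludes parents with zero children

Fix: Switch to LEFT JOIN to retain unmatched parent rows

Corrected query:
SELECT p.name, COUNT(c.id) FROM departments p LEFT JOIN staff c ON c.dept_id = p.id GROUP BY p.name

Result:
name        | COUNT(c.id)
------------+------------
Engineering | 0          
Finance     | 2          
Legal       | 2          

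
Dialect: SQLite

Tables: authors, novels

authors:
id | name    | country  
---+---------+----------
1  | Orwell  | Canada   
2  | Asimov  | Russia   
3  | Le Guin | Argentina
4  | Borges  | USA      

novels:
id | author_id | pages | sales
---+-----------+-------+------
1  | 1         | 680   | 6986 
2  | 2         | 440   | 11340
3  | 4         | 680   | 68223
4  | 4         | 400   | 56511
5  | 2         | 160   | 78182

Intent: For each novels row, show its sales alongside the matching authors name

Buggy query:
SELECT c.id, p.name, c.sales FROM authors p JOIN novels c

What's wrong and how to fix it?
Bug: JOIN with no ON clause produces a cartesian product; every novels row pairs with every authors row

Fix: Add ON c.author_id = p.id to the JOIN

Corrected query:
SELECT c.id, p.name, c.sales FROM authors p JOIN novels c ON c.author_id = p.id

Result:
id | name   | sales
---+--------+------
1  | Orwell | 6986 
2  | Asimov | 11340
3  | Borges | 68223
4  | Borges | 56511
5  | Asimov | 78182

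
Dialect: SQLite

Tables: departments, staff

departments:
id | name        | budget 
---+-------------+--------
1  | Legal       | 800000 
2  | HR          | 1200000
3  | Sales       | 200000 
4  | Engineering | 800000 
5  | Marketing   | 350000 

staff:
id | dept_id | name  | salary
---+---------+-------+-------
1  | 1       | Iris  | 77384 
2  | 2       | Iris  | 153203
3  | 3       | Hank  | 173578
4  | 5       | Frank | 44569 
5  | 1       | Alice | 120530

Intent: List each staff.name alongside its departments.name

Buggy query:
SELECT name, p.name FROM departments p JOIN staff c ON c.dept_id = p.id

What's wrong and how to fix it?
Bug: 'name' exists in both joined tables, so the database can't tell which one is meant

Fix: Prefix ambiguous columns with the table alias

Corrected query:
SELECT c.name, p.name FROM departments p JOIN staff c ON c.dept_id = p.id

Result:
name  | name     
------+----------
Iris  | Legal    
Iris  | HR       
Hank  | Sales    
Frank | Marketing
Alice | Legal    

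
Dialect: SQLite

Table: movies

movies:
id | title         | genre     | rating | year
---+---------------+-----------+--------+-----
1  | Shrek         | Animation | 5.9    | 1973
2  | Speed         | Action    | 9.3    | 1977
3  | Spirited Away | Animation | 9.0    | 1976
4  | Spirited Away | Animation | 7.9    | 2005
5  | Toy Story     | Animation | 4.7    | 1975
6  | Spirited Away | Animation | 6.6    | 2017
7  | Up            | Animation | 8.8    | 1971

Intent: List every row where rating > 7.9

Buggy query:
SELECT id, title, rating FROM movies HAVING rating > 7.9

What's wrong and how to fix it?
Bug: HAVING filters the output of aggregation, but this query has no GROUP BY and no aggregate functions, so SQLite rejects it (HAVING clause on a non-aggregate query); the condition here is per row

Fix: Use WHERE for row-level filtering

Corrected query:
SELECT id, title, rating FROM movies WHERE rating > 7.9

Result:
id | title         | rating
---+---------------+-------
2  | Speed         | 9.3   
3  | Spirited Away | 9     
7  | Up            | 8.8   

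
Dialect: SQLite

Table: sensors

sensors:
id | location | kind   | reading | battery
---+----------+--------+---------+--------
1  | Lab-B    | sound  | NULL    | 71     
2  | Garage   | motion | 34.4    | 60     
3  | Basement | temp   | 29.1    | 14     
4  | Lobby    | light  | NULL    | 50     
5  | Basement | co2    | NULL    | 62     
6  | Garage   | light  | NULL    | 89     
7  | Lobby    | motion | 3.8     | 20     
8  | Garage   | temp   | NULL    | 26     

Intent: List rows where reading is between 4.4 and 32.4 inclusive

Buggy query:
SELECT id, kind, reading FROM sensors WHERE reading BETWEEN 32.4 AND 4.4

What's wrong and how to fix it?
Bug: BETWEEN expects the lower bound first; with 32.4 AND 4.4 the range is empty

Fix: Write BETWEEN 4.4 AND 32.4

Corrected query:
SELECT id, kind, reading FROM sensors WHERE reading BETWEEN 4.4 AND 32.4

Result:
id | kind | reading
---+------+--------
3  | temp | 29.1   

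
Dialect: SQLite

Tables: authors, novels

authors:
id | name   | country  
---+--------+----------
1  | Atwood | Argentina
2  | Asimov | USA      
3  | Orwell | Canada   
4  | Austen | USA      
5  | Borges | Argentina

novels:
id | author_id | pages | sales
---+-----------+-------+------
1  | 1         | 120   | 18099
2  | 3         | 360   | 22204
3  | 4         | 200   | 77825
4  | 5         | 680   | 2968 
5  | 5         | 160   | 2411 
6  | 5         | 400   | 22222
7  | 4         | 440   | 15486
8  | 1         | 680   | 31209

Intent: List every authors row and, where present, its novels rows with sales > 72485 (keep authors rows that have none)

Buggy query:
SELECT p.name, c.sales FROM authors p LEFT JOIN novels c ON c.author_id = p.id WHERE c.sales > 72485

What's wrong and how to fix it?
Bug: A WHERE condition on the right-hand table after LEFT JOIN drops unmatched parents

Fix: Move the right-table condition into the ON clause so unmatched parents are kept

Corrected query:
SELECT p.name, c.sales FROM authors p LEFT JOIN novels c ON c.author_id = p.id AND c.sales > 72485

Result:
name   | sales
-------+------
Atwood | NULL 
Asimov | NULL 
Orwell | NULL 
Austen | 77825
Borges | NULL 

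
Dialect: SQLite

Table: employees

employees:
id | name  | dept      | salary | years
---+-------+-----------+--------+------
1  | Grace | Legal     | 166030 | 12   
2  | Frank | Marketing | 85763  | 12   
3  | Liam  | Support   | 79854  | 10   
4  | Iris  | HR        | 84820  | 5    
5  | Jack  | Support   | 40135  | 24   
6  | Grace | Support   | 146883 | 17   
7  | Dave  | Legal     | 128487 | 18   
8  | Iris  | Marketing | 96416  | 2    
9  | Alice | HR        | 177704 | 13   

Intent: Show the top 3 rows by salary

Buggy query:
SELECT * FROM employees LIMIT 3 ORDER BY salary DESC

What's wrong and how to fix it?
Bug: LIMIT must come after ORDER BY

Fix: Sort with ORDER BY, then apply LIMIT

Corrected query:
SELECT * FROM employees ORDER BY salary DESC LIMIT 3

Result:
id | name  | dept    | salary | years
---+-------+---------+--------+------
9  | Alice | HR      | 177704 | 13   
1  | Grace | Legal   | 166030 | 12   
6  | Grace | Support | 146883 | 17   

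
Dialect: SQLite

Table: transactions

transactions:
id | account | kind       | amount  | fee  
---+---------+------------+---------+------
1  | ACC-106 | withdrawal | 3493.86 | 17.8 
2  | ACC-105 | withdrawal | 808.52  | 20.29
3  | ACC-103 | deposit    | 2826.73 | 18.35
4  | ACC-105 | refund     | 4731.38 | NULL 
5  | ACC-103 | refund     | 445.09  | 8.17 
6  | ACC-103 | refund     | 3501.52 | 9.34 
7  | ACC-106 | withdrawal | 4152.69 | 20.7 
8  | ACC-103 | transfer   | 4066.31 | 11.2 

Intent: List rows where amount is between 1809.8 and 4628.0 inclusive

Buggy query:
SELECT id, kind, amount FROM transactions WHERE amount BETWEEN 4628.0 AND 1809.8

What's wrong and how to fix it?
Bug: The bounds are reversed; BETWEEN a AND b requires a <= b to match anything

Fix: Swap the bounds so the smaller value comes first

Corrected query:
SELECT id, kind, amount FROM transactions WHERE amount BETWEEN 1809.8 AND 4628.0

Result:
id | kind       | amount 
---+------------+--------
1  | withdrawal | 3493.86
3  | deposit    | 2826.73
6  | refund     | 3501.52
7  | withdrawal | 4152.69
8  | transfer   | 4066.31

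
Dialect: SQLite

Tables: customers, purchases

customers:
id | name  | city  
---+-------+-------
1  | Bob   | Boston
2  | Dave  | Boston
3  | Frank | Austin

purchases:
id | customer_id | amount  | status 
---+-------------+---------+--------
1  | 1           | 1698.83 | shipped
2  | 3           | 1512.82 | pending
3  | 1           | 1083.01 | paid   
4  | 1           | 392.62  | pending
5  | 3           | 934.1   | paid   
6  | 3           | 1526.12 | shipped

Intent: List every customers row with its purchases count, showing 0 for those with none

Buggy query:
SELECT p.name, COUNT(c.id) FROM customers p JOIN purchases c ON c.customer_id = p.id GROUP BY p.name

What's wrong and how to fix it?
Bug: An inner join excludes parents with zero children

Fix: Switch to LEFT JOIN to retain unmatched parent rows

Corrected query:
SELECT p.name, COUNT(c.id) FROM customers p LEFT JOIN purchases c ON c.customer_id = p.id GROUP BY p.name

Result:
name  | COUNT(c.id)
------+------------
Bob   | 3          
Dave  | 0          
Frank | 3          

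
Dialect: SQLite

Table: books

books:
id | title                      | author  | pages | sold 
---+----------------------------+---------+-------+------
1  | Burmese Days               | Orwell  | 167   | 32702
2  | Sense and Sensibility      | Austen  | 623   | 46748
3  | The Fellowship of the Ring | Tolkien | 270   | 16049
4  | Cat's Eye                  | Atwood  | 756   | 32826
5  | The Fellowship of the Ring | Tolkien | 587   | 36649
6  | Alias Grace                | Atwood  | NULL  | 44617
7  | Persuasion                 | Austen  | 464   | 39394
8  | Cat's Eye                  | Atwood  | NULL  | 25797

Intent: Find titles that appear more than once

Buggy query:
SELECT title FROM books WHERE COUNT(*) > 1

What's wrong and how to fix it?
Bug: WHERE can't reference COUNT(*); aggregates are computed after WHERE

Fix: GROUP BY title, then filter groups with HAVING COUNT(*) > 1

Corrected query:
SELECT title FROM books GROUP BY title HAVING COUNT(*) > 1

Result:
title                     
--------------------------
Cat's Eye                 
The Fellowship of the Ring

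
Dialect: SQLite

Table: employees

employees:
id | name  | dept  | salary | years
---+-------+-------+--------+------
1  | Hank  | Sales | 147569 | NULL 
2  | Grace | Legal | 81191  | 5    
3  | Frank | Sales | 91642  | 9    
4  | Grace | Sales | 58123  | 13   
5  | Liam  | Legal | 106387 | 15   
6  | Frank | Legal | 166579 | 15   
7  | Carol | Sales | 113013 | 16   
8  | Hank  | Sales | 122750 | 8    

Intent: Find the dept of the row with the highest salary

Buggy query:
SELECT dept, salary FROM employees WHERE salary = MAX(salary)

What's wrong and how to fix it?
Bug: WHERE is evaluated per row; an aggregate over the whole table isn't defined there

Fix: Wrap MAX in a scalar subquery so WHERE compares against a single value

Corrected query:
SELECT dept, salary FROM employees WHERE salary = (SELECT MAX(salary) FROM employees)

Result:
dept  | salary
------+-------
Legal | 166579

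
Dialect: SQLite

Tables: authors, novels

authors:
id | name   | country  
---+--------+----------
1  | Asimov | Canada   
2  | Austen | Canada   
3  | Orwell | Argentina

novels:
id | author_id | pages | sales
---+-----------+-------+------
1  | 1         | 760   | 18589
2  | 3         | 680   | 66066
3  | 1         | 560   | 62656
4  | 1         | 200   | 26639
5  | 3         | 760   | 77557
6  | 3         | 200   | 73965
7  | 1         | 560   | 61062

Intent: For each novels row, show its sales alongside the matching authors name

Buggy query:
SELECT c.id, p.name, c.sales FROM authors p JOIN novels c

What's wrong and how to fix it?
Bug: Missing join condition: each novels row is matched to all authors rows instead of just its own

Fix: Specify the join condition linking the foreign key to the parent id

Corrected query:
SELECT c.id, p.name, c.sales FROM authors p JOIN novels c ON c.author_id = p.id

Result:
id | name   | sales
---+--------+------
1  | Asimov | 18589
2  | Orwell | 66066
3  | Asimov | 62656
4  | Asimov | 26639
5  | Orwell | 77557
6  | Orwell | 73965
7  | Asimov | 61062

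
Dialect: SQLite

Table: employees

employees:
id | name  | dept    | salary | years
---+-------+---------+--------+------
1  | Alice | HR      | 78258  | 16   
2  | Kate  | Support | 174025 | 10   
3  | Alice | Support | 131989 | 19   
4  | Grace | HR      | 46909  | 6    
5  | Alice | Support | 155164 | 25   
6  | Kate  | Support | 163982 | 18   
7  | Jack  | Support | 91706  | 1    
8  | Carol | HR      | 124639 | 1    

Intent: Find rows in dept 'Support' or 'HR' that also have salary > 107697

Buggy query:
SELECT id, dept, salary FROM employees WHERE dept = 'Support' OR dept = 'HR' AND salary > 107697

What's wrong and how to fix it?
Bug: AND binds tighter than OR, so this parses as dept = 'Support' OR (dept = 'HR' AND salary > 107697)

Fix: Group the OR with parentheses (or use IN), then AND the threshold

Corrected query:
SELECT id, dept, salary FROM employees WHERE (dept = 'Support' OR dept = 'HR') AND salary > 107697

Result:
id | dept    | salary
---+---------+-------
2  | Support | 174025
3  | Support | 131989
5  | Support | 155164
6  | Support | 163982
8  | HR      | 124639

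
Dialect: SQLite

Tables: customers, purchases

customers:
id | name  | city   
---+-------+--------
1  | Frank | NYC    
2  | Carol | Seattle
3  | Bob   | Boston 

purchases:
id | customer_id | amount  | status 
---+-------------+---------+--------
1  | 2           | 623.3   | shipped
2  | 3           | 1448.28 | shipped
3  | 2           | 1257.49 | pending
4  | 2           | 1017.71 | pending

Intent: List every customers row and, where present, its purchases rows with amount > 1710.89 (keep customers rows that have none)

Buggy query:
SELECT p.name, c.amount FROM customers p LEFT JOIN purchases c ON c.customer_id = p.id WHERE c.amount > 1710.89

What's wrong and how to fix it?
Bug: Filtering c.amount in WHERE discards the NULL rows produced by LEFT JOIN, turning it into an inner join

Fix: Move the right-table condition into the ON clause so unmatched parents are kept

Corrected query:
SELECT p.name, c.amount FROM customers p LEFT JOIN purchases c ON c.customer_id = p.id AND c.amount > 1710.89

Result:
name  | amount
------+-------
Frank | NULL  
Carol | NULL  
Bob   | NULL  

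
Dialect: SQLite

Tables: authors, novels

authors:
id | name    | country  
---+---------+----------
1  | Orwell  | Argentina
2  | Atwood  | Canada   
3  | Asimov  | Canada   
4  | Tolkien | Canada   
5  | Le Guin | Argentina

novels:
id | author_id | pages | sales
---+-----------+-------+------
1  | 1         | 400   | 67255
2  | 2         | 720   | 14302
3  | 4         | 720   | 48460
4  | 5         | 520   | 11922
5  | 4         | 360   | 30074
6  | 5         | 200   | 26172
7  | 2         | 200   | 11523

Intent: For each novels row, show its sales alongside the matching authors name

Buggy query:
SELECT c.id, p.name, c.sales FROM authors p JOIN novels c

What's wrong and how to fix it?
Bug: JOIN with no ON clause produces a cartesian product; every novels row pairs with every authors row

Fix: Specify the join condition linking the foreign key to the parent id

Corrected query:
SELECT c.id, p.name, c.sales FROM authors p JOIN novels c ON c.author_id = p.id

Result:
id | name    | sales
---+---------+------
1  | Orwell  | 67255
2  | Atwood  | 14302
3  | Tolkien | 48460
4  | Le Guin | 11922
5  | Tolkien | 30074
6  | Le Guin | 26172
7  | Atwood  | 11523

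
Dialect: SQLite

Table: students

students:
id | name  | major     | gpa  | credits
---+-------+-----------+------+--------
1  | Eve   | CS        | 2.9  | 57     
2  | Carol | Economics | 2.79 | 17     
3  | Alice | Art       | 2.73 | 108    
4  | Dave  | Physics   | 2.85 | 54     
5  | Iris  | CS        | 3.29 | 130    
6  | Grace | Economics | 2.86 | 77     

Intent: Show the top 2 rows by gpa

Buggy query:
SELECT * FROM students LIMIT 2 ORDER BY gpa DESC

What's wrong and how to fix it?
Bug: LIMIT must come after ORDER BY

Fix: Swap the clauses: ORDER BY first, then LIMIT

Corrected query:
SELECT * FROM students ORDER BY gpa DESC LIMIT 2

Result:
id | name | major | gpa  | credits
---+------+-------+------+--------
5  | Iris | CS    | 3.29 | 130    
1  | Eve  | CS    | 2.9  | 57     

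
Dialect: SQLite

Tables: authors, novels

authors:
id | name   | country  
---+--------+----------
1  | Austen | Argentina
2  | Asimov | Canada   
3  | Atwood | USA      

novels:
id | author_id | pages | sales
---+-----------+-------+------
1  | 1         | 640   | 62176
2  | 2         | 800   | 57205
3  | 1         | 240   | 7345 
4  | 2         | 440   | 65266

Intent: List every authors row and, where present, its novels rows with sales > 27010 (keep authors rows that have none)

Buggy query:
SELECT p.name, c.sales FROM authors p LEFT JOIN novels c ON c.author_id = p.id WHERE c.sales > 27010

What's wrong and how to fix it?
Bug: A WHERE condition on the right-hand table after LEFT JOIN drops unmatched parents

Fix: Move the right-table condition into the ON clause so unmatched parents are kept

Corrected query:
SELECT p.name, c.sales FROM authors p LEFT JOIN novels c ON c.author_id = p.id AND c.sales > 27010

Result:
name   | sales
-------+------
Austen | 62176
Asimov | 57205
Asimov | 65266
Atwood | NULL 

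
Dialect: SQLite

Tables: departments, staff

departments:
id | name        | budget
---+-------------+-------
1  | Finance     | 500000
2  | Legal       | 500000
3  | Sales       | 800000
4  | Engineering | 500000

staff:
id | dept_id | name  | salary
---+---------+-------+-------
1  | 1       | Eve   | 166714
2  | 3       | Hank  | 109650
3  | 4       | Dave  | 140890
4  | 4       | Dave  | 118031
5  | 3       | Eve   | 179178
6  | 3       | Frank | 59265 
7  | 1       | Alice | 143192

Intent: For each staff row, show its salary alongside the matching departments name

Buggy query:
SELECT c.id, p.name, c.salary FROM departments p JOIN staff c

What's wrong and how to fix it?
Bug: Missing join condition: each staff row is matched to all departments rows instead of just its own

Fix: Specify the join condition linking the foreign key to the parent id

Corrected query:
SELECT c.id, p.name, c.salary FROM departments p JOIN staff c ON c.dept_id = p.id

Result:
id | name        | salary
---+-------------+-------
1  | Finance     | 166714
2  | Sales       | 109650
3  | Engineering | 140890
4  | Engineering | 118031
5  | Sales       | 179178
6  | Sales       | 59265 
7  | Finance     | 143192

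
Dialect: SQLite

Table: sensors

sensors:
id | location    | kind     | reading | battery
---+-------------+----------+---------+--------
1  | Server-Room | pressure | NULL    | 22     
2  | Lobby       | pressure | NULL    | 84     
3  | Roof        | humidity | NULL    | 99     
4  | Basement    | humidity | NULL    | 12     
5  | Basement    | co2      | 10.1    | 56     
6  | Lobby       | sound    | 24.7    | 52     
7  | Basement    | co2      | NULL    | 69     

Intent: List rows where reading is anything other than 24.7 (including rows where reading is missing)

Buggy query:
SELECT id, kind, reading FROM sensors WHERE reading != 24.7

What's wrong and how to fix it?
Bug: 'reading != 24.7' is unknown when reading is NULL, so NULL rows are silently excluded

Fix: Add an explicit OR reading IS NULL to include the missing-value rows

Corrected query:
SELECT id, kind, reading FROM sensors WHERE reading != 24.7 OR reading IS NULL

Result:
id | kind     | reading
---+----------+--------
1  | pressure | NULL   
2  | pressure | NULL   
3  | humidity | NULL   
4  | humidity | NULL   
5  | co2      | 10.1   
7  | co2      | NULL   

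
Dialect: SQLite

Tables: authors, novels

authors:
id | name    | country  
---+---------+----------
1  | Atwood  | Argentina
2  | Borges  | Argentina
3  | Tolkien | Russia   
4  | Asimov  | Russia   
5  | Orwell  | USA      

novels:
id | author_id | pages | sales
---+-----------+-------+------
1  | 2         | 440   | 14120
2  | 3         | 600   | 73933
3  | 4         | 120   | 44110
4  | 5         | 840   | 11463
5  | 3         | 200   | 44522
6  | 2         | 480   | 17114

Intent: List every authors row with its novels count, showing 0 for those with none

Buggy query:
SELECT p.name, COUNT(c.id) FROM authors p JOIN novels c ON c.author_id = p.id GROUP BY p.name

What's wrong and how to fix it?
Bug: An inner join excludes parents with zero children

Fix: Use LEFT JOIN so parents without children still appear (COUNT(c.id) gives 0)

Corrected query:
SELECT p.name, COUNT(c.id) FROM authors p LEFT JOIN novels c ON c.author_id = p.id GROUP BY p.name

Result:
name    | COUNT(c.id)
--------+------------
Asimov  | 1          
Atwood  | 0          
Borges  | 2          
Orwell  | 1          
Tolkien | 2          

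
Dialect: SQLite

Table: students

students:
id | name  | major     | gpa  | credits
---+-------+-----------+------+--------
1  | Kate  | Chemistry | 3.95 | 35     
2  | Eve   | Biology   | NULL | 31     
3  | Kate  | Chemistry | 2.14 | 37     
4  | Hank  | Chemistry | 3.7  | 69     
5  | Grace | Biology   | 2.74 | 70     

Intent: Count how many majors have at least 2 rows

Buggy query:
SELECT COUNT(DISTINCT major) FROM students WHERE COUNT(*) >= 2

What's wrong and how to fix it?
Bug: COUNT(*) cannot appear in WHERE; the per-group count doesn't exist yet

Fix: Use a subquery that GROUPs and filters with HAVING, then count its rows

Corrected query:
SELECT COUNT(*) FROM (SELECT major FROM students GROUP BY major HAVING COUNT(*) >= 2)

Result:
COUNT(*)
--------
2       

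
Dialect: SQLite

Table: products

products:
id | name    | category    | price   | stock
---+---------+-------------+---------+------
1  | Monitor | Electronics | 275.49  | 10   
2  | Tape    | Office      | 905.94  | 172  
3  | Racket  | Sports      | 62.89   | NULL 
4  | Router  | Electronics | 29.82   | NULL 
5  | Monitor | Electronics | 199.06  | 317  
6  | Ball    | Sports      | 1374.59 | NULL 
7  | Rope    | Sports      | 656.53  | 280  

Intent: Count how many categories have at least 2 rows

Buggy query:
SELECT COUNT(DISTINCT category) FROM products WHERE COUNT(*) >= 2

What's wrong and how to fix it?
Bug: WHERE filters individual rows, not groups, so a group-level COUNT is invalid there

Fix: Group first with HAVING COUNT(*) >= 2, then COUNT the resulting groups

Corrected query:
SELECT COUNT(*) FROM (SELECT category FROM products GROUP BY category HAVING COUNT(*) >= 2)

Result:
COUNT(*)
--------
2       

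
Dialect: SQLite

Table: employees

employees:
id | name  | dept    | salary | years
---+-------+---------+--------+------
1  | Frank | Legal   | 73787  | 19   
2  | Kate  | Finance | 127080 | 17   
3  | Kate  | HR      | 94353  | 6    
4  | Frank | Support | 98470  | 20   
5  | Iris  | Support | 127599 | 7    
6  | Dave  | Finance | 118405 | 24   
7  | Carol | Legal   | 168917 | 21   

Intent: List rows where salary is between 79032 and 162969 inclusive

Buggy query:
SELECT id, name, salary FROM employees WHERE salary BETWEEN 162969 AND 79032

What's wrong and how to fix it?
Bug: The bounds are reversed; BETWEEN a AND b requires a <= b to match anything

Fix: Write BETWEEN 79032 AND 162969

Corrected query:
SELECT id, name, salary FROM employees WHERE salary BETWEEN 79032 AND 162969

Result:
id | name  | salary
---+-------+-------
2  | Kate  | 127080
3  | Kate  | 94353 
4  | Frank | 98470 
5  | Iris  | 127599
6  | Dave  | 118405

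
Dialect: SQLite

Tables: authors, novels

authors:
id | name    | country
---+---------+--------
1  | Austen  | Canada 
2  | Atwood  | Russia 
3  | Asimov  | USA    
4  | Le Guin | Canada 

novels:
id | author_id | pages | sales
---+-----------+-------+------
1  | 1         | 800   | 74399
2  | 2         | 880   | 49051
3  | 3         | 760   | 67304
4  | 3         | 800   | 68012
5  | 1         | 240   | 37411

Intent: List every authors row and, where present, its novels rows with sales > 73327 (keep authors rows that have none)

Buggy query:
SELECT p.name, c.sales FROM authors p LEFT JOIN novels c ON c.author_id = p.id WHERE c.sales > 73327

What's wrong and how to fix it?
Bug: A WHERE condition on the right-hand table after LEFT JOIN drops unmatched parents

Fix: Put 'c.sales > 73327' in the JOIN's ON clause instead of WHERE

Corrected query:
SELECT p.name, c.sales FROM authors p LEFT JOIN novels c ON c.author_id = p.id AND c.sales > 73327

Result:
name    | sales
--------+------
Austen  | 74399
Atwood  | NULL 
Asimov  | NULL 
Le Guin | NULL 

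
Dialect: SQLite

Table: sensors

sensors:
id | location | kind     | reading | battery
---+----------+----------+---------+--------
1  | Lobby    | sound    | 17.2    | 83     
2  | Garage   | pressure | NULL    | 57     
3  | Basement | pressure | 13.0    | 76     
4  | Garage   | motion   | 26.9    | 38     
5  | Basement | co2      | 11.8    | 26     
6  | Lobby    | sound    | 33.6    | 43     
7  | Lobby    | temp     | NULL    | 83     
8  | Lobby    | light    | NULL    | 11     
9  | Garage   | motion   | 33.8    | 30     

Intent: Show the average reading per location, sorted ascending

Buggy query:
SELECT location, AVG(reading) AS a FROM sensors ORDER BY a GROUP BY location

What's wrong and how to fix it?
Bug: GROUP BY must precede ORDER BY

Fix: Move ORDER BY to the end, after GROUP BY

Corrected query:
SELECT location, AVG(reading) AS a FROM sensors GROUP BY location ORDER BY a

Result:
location | a    
---------+------
Basement | 12.4 
Lobby    | 25.4 
Garage   | 30.35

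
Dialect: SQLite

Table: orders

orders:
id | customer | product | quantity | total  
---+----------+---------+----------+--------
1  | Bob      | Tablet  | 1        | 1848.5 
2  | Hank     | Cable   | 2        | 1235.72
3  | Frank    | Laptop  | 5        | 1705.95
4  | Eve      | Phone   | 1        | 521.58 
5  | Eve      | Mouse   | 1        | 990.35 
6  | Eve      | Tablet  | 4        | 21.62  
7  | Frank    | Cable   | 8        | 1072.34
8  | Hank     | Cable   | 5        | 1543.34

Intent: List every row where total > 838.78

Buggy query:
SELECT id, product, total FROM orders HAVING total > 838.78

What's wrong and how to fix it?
Bug: This is a non-aggregate query (no GROUP BY, no aggregates), so in SQLite the HAVING clause is invalid here; a row-level condition belongs in WHERE

Fix: Use WHERE for row-level filtering

Corrected query:
SELECT id, product, total FROM orders WHERE total > 838.78

Result:
id | product | total  
---+---------+--------
1  | Tablet  | 1848.5 
2  | Cable   | 1235.72
3  | Laptop  | 1705.95
5  | Mouse   | 990.35 
7  | Cable   | 1072.34
8  | Cable   | 1543.34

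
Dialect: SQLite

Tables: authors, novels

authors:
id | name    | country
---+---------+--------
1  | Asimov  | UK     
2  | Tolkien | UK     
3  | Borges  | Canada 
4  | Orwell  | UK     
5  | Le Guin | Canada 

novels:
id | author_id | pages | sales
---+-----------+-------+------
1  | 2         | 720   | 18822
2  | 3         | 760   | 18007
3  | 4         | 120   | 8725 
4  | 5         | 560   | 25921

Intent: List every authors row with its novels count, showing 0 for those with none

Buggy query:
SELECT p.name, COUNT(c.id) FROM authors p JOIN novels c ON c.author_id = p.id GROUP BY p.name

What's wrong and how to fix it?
Bug: An inner join excludes parents with zero children

Fix: Use LEFT JOIN so parents without children still appear (COUNT(c.id) gives 0)

Corrected query:
SELECT p.name, COUNT(c.id) FROM authors p LEFT JOIN novels c ON c.author_id = p.id GROUP BY p.name

Result:
name    | COUNT(c.id)
--------+------------
Asimov  | 0          
Borges  | 1          
Le Guin | 1          
Orwell  | 1          
Tolkien | 1          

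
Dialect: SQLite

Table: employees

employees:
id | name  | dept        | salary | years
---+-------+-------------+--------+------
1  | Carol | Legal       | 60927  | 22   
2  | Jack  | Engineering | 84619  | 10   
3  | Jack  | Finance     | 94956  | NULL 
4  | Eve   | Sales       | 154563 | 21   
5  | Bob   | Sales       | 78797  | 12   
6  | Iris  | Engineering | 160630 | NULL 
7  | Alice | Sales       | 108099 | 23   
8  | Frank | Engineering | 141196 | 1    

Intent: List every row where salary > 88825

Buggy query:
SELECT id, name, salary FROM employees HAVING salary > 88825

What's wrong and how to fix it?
Bug: This is a non-aggregate query (no GROUP BY, no aggregates), so in SQLite the HAVING clause is invalid here; a row-level condition belongs in WHERE

Fix: Use WHERE for row-level filtering

Corrected query:
SELECT id, name, salary FROM employees WHERE salary > 88825

Result:
id | name  | salary
---+-------+-------
3  | Jack  | 94956 
4  | Eve   | 154563
6  | Iris  | 160630
7  | Alice | 108099
8  | Frank | 141196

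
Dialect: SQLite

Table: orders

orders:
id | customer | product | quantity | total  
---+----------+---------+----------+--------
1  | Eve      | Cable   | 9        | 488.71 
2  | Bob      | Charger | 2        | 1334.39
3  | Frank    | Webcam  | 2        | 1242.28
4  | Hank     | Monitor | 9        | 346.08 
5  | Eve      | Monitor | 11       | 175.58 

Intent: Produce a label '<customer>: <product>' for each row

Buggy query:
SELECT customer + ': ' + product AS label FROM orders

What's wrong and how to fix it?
Bug: '+' is numeric addition; on text columns SQLite converts them to 0 instead of concatenating

Fix: Replace + with || to concatenate text

Corrected query:
SELECT customer || ': ' || product AS label FROM orders

Result:
label        
-------------
Eve: Cable   
Bob: Charger 
Frank: Webcam
Hank: Monitor
Eve: Monitor 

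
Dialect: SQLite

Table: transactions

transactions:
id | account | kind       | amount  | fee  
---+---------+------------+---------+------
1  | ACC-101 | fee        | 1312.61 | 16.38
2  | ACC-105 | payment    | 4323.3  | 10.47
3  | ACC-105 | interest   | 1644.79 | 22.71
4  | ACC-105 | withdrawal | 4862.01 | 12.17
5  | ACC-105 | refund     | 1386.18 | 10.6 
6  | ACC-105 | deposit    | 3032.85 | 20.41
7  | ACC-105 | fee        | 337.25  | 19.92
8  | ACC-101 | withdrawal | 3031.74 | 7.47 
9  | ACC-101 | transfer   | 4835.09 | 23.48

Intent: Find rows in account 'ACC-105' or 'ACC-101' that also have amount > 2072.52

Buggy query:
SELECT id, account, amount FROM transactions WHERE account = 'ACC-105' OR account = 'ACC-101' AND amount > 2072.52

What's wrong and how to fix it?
Bug: AND binds tighter than OR, so this parses as account = 'ACC-105' OR (account = 'ACC-101' AND amount > 2072.52)

Fix: Add parentheses around the OR so the AND applies to both alternatives

Corrected query:
SELECT id, account, amount FROM transactions WHERE (account = 'ACC-105' OR account = 'ACC-101') AND amount > 2072.52

Result:
id | account | amount 
---+---------+--------
2  | ACC-105 | 4323.3 
4  | ACC-105 | 4862.01
6  | ACC-105 | 3032.85
8  | ACC-101 | 3031.74
9  | ACC-101 | 4835.09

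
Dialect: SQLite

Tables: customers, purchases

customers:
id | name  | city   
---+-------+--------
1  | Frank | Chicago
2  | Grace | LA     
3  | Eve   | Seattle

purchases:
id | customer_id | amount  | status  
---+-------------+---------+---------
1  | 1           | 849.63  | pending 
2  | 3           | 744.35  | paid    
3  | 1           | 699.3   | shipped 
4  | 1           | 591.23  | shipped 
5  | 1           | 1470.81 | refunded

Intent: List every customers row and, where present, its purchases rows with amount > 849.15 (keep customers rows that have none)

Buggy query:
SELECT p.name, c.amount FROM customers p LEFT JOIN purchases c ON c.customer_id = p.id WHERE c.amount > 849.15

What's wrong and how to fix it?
Bug: Filtering c.amount in WHERE discards the NULL rows produced by LEFT JOIN, turning it into an inner join

Fix: Move the right-table condition into the ON clause so unmatched parents are kept

Corrected query:
SELECT p.name, c.amount FROM customers p LEFT JOIN purchases c ON c.customer_id = p.id AND c.amount > 849.15

Result:
name  | amount 
------+--------
Frank | 849.63 
Frank | 1470.81
Grace | NULL   
Eve   | NULL   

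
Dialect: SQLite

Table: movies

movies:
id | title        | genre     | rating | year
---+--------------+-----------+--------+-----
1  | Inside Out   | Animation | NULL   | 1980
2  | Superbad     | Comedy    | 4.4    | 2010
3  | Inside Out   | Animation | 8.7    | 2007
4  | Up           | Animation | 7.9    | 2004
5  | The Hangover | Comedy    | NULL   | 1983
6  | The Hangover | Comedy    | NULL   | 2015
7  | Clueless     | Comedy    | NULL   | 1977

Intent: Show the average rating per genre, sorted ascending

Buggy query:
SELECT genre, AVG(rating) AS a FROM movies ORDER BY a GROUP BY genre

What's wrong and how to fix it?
Bug: ORDER BY appears before GROUP BY; SQL clause order requires GROUP BY first

Fix: Move ORDER BY to the end, after GROUP BY

Corrected query:
SELECT genre, AVG(rating) AS a FROM movies GROUP BY genre ORDER BY a

Result:
genre     | a  
----------+----
Comedy    | 4.4
Animation | 8.3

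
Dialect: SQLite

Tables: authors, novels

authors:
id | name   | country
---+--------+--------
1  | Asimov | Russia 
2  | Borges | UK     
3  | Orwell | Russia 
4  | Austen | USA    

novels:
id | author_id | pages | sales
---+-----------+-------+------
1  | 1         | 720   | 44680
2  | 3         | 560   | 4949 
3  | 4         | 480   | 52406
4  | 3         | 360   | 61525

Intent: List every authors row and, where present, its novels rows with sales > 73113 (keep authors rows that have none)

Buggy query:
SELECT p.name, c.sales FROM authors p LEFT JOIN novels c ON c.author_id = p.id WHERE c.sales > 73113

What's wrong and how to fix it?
Bug: A WHERE condition on the right-hand table after LEFT JOIN drops unmatched parents

Fix: Put 'c.sales > 73113' in the JOIN's ON clause instead of WHERE

Corrected query:
SELECT p.name, c.sales FROM authors p LEFT JOIN novels c ON c.author_id = p.id AND c.sales > 73113

Result:
name   | sales
-------+------
Asimov | NULL 
Borges | NULL 
Orwell | NULL 
Austen | NULL 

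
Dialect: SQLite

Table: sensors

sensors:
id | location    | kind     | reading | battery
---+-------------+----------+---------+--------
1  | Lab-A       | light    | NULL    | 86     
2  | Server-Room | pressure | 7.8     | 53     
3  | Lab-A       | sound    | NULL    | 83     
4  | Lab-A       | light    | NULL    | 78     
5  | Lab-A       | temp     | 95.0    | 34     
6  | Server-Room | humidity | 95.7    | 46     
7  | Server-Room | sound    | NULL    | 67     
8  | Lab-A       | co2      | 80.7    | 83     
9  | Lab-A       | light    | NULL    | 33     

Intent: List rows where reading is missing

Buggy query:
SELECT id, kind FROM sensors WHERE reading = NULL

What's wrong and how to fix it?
Bug: Comparing to NULL with '=' never matches; NULL = NULL is unknown, not true

Fix: Replace '= NULL' with 'IS NULL'

Corrected query:
SELECT id, kind FROM sensors WHERE reading IS NULL

Result:
id | kind 
---+------
1  | light
3  | sound
4  | light
7  | sound
9  | light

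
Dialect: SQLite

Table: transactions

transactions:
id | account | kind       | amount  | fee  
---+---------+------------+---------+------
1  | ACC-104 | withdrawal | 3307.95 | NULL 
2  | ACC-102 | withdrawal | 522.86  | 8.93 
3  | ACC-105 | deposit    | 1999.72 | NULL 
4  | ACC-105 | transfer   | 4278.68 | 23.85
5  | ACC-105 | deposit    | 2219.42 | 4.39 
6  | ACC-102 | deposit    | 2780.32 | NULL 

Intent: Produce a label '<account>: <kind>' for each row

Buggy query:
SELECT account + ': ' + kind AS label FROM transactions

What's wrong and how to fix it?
Bug: '+' is numeric addition; on text columns SQLite converts them to 0 instead of concatenating

Fix: Use the || operator for string concatenation

Corrected query:
SELECT account || ': ' || kind AS label FROM transactions

Result:
label              
-------------------
ACC-104: withdrawal
ACC-102: withdrawal
ACC-105: deposit   
ACC-105: transfer  
ACC-105: deposit   
ACC-102: deposit   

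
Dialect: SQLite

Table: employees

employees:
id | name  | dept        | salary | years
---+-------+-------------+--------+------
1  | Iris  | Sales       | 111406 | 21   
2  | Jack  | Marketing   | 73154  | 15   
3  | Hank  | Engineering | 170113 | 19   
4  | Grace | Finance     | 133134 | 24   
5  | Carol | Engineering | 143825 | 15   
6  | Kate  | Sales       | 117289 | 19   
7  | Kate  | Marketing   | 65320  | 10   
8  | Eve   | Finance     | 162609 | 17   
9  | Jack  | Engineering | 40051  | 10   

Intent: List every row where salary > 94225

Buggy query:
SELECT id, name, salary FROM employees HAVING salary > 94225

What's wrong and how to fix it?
Bug: This is a non-aggregate query (no GROUP BY, no aggregates), so in SQLite the HAVING clause is invalid here; a row-level condition belongs in WHERE

Fix: Use WHERE for row-level filtering

Corrected query:
SELECT id, name, salary FROM employees WHERE salary > 94225

Result:
id | name  | salary
---+-------+-------
1  | Iris  | 111406
3  | Hank  | 170113
4  | Grace | 133134
5  | Carol | 143825
6  | Kate  | 117289
8  | Eve   | 162609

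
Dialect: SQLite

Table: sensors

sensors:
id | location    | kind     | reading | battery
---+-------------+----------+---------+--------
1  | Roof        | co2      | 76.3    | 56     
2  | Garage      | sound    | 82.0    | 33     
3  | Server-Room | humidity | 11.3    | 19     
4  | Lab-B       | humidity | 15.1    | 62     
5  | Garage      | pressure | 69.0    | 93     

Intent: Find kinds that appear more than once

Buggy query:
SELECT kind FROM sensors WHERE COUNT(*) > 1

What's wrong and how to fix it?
Bug: WHERE can't reference COUNT(*); aggregates are computed after WHERE

Fix: GROUP BY kind, then filter groups with HAVING COUNT(*) > 1

Corrected query:
SELECT kind FROM sensors GROUP BY kind HAVING COUNT(*) > 1

Result:
kind    
--------
humidity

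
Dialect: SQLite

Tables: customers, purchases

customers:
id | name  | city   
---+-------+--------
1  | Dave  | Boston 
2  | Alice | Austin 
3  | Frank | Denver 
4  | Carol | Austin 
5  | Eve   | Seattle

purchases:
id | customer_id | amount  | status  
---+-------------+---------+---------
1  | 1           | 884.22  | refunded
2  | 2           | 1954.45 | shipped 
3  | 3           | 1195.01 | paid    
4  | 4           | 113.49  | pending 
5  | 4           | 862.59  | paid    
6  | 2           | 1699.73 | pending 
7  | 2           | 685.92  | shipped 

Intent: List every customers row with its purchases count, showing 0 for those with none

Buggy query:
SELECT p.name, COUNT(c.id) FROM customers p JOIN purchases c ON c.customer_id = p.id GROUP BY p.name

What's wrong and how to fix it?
Bug: INNER JOIN drops customers rows that have no matching purchases rows

Fix: Switch to LEFT JOIN to retain unmatched parent rows

Corrected query:
SELECT p.name, COUNT(c.id) FROM customers p LEFT JOIN purchases c ON c.customer_id = p.id GROUP BY p.name

Result:
name  | COUNT(c.id)
------+------------
Alice | 3          
Carol | 2          
Dave  | 1          
Eve   | 0          
Frank | 1          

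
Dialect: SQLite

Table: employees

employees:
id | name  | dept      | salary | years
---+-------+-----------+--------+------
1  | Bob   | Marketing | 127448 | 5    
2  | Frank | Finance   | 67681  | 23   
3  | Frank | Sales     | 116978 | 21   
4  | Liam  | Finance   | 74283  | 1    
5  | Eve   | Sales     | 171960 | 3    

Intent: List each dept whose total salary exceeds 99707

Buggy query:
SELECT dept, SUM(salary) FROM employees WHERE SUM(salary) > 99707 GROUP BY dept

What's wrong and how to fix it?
Bug: WHERE runs before GROUP BY, so aggregates aren't available there

Fix: Move the aggregate condition to a HAVING clause

Corrected query:
SELECT dept, SUM(salary) FROM employees GROUP BY dept HAVING SUM(salary) > 99707

Result:
dept      | SUM(salary)
----------+------------
Finance   | 141964     
Marketing | 127448     
Sales     | 288938     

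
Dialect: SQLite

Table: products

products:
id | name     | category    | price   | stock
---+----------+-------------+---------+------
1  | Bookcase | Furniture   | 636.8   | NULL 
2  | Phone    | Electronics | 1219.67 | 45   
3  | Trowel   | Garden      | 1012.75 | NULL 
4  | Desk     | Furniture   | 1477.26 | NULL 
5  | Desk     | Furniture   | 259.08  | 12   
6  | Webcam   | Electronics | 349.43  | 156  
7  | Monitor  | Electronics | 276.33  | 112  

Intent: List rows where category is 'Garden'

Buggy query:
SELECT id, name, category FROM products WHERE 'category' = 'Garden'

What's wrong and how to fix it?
Bug: 'category' in single quotes is a string literal, not the column; the comparison is literal-vs-literal and never true

Fix: Remove the quotes around the column name (or use double quotes for an identifier)

Corrected query:
SELECT id, name, category FROM products WHERE category = 'Garden'

Result:
id | name   | category
---+--------+---------
3  | Trowel | Garden  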